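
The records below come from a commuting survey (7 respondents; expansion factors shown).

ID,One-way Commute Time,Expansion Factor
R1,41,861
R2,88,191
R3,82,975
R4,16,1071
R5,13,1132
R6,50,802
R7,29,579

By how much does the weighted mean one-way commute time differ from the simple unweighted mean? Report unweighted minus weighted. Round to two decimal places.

6.22

Unweighted sum = 41 + 88 + 82 + 16 + 13 + 50 + 29 = 319
Unweighted mean = 319 / 7 = 45.571429
Weighted sum = 41×861 + 88×191 + 82×975 + 16×1071 + 13×1132 + 50×802 + 29×579
  = 35301 + 16808 + 79950 + 17136 + 14716 + 40100 + 16791 = 220802
Sum of weights = 861 + 191 + 975 + 1071 + 1132 + 802 + 579 = 5611
Weighted mean = 220802 / 5611 = 39.351631
Difference (unweighted minus weighted) = 6.2197978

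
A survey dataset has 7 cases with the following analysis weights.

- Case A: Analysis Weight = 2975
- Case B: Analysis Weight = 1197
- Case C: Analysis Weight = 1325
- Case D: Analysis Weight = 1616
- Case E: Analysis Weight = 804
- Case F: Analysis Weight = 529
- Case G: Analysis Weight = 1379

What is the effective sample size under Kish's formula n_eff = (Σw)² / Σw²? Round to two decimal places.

5.52

Σ wᵢ = 2975 + 1197 + 1325 + 1616 + 804 + 529 + 1379 = 9825
Σ wᵢ² = 8850625 + 1432809 + 1755625 + 2611456 + 646416 + 279841 + 1901641 = 17478413
n_eff = 9825² / 17478413 = 96530625 / 17478413 = 5.5228484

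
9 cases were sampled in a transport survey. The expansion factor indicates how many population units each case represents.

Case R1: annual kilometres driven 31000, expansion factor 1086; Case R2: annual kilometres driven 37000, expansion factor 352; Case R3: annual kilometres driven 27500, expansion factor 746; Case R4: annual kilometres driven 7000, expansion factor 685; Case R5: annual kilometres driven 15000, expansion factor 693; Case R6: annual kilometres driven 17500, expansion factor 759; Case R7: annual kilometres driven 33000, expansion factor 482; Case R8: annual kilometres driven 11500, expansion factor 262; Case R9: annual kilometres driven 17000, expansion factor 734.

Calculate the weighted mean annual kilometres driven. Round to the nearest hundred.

Weighted sum = 31000×1086 + 37000×352 + 27500×746 + 7000×685 + 15000×693 + 17500×759 + 33000×482 + 11500×262 + 17000×734
  = 33666000 + 13024000 + 20515000 + 4795000 + 10395000 + 13282500 + 15906000 + 3013000 + 12478000 = 127074500
Sum of weights = 1086 + 352 + 746 + 685 + 693 + 759 + 482 + 262 + 734 = 5799
Weighted mean = 127074500 / 5799 = 21913.175

21900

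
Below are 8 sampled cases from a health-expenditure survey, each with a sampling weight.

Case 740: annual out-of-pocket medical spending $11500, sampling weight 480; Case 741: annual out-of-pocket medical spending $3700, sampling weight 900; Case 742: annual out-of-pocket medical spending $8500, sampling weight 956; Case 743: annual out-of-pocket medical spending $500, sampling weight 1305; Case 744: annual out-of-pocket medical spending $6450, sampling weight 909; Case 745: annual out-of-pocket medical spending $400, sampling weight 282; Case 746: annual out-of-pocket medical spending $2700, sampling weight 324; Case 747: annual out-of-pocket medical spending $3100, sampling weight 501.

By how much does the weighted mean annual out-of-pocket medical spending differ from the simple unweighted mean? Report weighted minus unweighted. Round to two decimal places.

-4.47

Unweighted sum = 11500 + 3700 + 8500 + 500 + 6450 + 400 + 2700 + 3100 = 36850
Unweighted mean = 36850 / 8 = 4606.25
Weighted sum = 11500×480 + 3700×900 + 8500×956 + 500×1305 + 6450×909 + 400×282 + 2700×324 + 3100×501
  = 5520000 + 3330000 + 8126000 + 652500 + 5863050 + 112800 + 874800 + 1553100 = 26032250
Sum of weights = 480 + 900 + 956 + 1305 + 909 + 282 + 324 + 501 = 5657
Weighted mean = 26032250 / 5657 = 4601.7766
Difference (weighted minus unweighted) = -4.47344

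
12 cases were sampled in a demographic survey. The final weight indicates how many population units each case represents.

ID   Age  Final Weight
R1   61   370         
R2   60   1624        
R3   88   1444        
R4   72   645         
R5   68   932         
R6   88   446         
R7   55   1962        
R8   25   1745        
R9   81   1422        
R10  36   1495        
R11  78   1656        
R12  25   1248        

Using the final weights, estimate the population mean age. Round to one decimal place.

58.5

Weighted sum = 61×370 + 60×1624 + 88×1444 + 72×645 + 68×932 + 88×446 + 55×1962 + 25×1745 + 81×1422 + 36×1495 + 78×1656 + 25×1248
  = 22570 + 97440 + 127072 + 46440 + 63376 + 39248 + 107910 + 43625 + 115182 + 53820 + 129168 + 31200 = 877051
Sum of weights = 370 + 1624 + 1444 + 645 + 932 + 446 + 1962 + 1745 + 1422 + 1495 + 1656 + 1248 = 14989
Weighted mean = 877051 / 14989 = 58.512976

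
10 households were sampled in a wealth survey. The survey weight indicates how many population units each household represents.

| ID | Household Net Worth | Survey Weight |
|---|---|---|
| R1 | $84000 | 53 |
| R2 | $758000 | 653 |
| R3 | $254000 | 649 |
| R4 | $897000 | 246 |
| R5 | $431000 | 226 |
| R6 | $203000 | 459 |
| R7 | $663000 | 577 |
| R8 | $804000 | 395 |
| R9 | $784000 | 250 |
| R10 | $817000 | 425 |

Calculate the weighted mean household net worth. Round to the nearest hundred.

Weighted sum = 2318873000
Sum of weights = 53 + 653 + 649 + 246 + 226 + 459 + 577 + 395 + 250 + 425 = 3933
Weighted mean = 2318873000 / 3933 = 589593.95

589600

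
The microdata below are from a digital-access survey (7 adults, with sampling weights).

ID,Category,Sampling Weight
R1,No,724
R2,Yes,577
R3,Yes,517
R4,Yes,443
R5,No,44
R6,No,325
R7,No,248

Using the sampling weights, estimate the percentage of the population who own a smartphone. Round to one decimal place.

53.4

Sum of weights for 'Yes' = 577 + 517 + 443 = 1537
Total weight = 724 + 577 + 517 + 443 + 44 + 325 + 248 = 2878
Weighted proportion = 1537 / 2878 = 0.53405142 → 53.405142%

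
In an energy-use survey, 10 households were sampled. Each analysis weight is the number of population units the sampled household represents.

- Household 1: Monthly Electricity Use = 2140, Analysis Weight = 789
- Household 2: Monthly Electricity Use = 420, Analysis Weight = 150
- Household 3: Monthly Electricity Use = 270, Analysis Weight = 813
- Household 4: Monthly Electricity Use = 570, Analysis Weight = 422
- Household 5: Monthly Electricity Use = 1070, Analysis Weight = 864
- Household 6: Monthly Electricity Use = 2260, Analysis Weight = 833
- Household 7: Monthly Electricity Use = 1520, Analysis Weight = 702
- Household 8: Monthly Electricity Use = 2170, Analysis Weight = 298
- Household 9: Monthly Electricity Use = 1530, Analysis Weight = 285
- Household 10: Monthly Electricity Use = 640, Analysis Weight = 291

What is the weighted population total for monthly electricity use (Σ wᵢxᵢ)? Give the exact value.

Weighted total = 7354560

7354560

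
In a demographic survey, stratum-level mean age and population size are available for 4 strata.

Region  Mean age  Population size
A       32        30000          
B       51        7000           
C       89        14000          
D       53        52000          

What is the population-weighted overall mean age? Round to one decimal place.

51.6

Σ Nₕ·x̄ₕ = 32×30000 + 51×7000 + 89×14000 + 53×52000
  = 960000 + 357000 + 1246000 + 2756000 = 5319000
Σ Nₕ = 30000 + 7000 + 14000 + 52000 = 103000
Overall mean = 5319000 / 103000 = 51.640777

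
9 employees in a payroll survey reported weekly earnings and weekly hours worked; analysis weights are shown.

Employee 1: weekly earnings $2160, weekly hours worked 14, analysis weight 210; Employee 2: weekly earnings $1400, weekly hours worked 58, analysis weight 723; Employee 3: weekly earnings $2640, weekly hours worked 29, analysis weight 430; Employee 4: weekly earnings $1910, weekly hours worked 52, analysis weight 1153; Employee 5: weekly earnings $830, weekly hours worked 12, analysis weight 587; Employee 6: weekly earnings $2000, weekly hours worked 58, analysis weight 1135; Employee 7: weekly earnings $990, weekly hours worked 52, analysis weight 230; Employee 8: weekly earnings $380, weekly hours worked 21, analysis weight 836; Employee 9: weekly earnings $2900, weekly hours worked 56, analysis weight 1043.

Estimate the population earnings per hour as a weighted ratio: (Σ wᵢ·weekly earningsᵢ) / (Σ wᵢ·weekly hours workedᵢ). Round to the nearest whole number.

40

Σ wᵢ·y = 2160×210 + 1400×723 + 2640×430 + 1910×1153 + 830×587 + 2000×1135 + 990×230 + 380×836 + 2900×1043
  = 453600 + 1012200 + 1135200 + 2202230 + 487210 + 2270000 + 227700 + 317680 + 3024700 = 11130520
Σ wᵢ·x = 14×210 + 58×723 + 29×430 + 52×1153 + 12×587 + 58×1135 + 52×230 + 21×836 + 56×1043
  = 2940 + 41934 + 12470 + 59956 + 7044 + 65830 + 11960 + 17556 + 58408 = 278098
Ratio = 11130520 / 278098 = 40.023733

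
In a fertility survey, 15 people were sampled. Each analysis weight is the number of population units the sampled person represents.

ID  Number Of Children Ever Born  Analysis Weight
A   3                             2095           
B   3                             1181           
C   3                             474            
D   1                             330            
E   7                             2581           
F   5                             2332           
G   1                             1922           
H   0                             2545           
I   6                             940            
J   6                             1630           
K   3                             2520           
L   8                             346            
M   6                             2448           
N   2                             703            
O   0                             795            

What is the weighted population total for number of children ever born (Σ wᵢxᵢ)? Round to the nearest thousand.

Weighted total = 85071

85000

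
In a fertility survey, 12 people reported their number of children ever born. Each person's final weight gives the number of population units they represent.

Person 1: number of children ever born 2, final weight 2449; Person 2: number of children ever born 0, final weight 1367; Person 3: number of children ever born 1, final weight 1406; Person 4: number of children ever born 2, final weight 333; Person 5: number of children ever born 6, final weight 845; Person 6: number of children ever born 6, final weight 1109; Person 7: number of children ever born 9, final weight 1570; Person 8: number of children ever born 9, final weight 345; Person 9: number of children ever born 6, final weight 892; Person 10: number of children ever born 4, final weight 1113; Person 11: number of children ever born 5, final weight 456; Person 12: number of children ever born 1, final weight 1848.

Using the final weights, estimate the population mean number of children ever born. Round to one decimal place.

3.6

Weighted sum = 49861
Sum of weights = 2449 + 1367 + 1406 + 333 + 845 + 1109 + 1570 + 345 + 892 + 1113 + 456 + 1848 = 13733
Weighted mean = 49861 / 13733 = 3.6307435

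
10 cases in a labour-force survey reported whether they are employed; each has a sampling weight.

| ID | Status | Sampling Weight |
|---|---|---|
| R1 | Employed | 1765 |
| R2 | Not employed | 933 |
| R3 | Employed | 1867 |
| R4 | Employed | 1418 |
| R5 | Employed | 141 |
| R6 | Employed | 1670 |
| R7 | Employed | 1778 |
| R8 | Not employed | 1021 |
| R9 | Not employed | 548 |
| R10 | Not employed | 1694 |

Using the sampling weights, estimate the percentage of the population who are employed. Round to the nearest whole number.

67

Sum of weights for 'Employed' = 1765 + 1867 + 1418 + 141 + 1670 + 1778 = 8639
Total weight = 1765 + 933 + 1867 + 1418 + 141 + 1670 + 1778 + 1021 + 548 + 1694 = 12835
Weighted proportion = 8639 / 12835 = 0.67308142 → 67.308142%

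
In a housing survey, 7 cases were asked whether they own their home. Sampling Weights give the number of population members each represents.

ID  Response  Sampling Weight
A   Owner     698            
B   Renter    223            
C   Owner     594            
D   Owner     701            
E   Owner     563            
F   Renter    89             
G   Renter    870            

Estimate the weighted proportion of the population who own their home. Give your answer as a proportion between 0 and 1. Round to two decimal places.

Sum of weights for 'Owner' = 698 + 594 + 701 + 563 = 2556
Total weight = 698 + 223 + 594 + 701 + 563 + 89 + 870 = 3738
Weighted proportion = 2556 / 3738 = 0.68378812

0.68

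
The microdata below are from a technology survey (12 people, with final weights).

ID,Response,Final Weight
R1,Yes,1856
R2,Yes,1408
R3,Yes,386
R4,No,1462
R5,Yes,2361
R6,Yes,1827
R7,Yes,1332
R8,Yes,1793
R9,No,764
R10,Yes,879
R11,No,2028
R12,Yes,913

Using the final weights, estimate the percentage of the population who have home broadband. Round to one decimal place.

75.0

Sum of weights for 'Yes' = 1856 + 1408 + 386 + 2361 + 1827 + 1332 + 1793 + 879 + 913 = 12755
Total weight = 17009
Weighted proportion = 12755 / 17009 = 0.74989711 → 74.989711%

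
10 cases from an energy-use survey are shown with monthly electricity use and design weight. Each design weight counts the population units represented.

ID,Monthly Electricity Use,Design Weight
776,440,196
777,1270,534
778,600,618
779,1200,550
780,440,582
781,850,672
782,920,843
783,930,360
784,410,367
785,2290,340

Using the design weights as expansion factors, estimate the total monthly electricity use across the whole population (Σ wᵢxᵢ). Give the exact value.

Weighted total = 440×196 + 1270×534 + 600×618 + 1200×550 + 440×582 + 850×672 + 920×843 + 930×360 + 410×367 + 2290×340
  = 86240 + 678180 + 370800 + 660000 + 256080 + 571200 + 775560 + 334800 + 150470 + 778600 = 4661930

4661930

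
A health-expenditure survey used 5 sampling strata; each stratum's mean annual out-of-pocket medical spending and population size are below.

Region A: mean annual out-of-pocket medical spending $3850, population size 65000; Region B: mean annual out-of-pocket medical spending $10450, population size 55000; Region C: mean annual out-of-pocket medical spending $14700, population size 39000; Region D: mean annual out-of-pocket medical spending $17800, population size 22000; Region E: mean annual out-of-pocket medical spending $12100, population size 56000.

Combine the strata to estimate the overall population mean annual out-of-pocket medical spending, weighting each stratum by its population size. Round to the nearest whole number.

Σ Nₕ·x̄ₕ = 3850×65000 + 10450×55000 + 14700×39000 + 17800×22000 + 12100×56000
  = 250250000 + 574750000 + 573300000 + 391600000 + 677600000 = 2467500000
Σ Nₕ = 65000 + 55000 + 39000 + 22000 + 56000 = 237000
Overall mean = 2467500000 / 237000 = 10411.392

10411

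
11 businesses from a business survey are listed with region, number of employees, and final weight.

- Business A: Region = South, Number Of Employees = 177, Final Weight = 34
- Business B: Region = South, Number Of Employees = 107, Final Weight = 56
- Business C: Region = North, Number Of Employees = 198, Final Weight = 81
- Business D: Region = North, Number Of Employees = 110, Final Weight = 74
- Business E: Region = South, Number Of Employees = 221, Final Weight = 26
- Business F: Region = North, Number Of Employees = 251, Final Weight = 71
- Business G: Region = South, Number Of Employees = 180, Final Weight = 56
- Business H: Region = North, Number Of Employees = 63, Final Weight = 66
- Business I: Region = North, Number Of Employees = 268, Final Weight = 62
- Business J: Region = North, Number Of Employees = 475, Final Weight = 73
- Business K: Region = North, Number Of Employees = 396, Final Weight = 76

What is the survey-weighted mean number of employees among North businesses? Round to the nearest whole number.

254

North rows: C, D, F, H, I, J, K
Weighted sum = 198×81 + 110×74 + 251×71 + 63×66 + 268×62 + 475×73 + 396×76
  = 16038 + 8140 + 17821 + 4158 + 16616 + 34675 + 30096 = 127544
Sum of weights = 81 + 74 + 71 + 66 + 62 + 73 + 76 = 503
Weighted mean = 127544 / 503 = 253.5666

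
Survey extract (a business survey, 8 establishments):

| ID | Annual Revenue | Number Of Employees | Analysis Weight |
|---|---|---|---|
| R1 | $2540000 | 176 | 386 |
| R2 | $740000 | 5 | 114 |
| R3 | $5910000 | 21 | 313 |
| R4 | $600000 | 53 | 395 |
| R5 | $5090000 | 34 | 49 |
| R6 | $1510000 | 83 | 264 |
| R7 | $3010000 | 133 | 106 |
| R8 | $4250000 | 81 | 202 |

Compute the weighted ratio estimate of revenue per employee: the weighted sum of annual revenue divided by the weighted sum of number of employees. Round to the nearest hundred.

Σ wᵢ·y = 2540000×386 + 740000×114 + 5910000×313 + 600000×395 + 5090000×49 + 1510000×264 + 3010000×106 + 4250000×202
  = 980440000 + 84360000 + 1849830000 + 237000000 + 249410000 + 398640000 + 319060000 + 858500000 = 4977240000
Σ wᵢ·x = 176×386 + 5×114 + 21×313 + 53×395 + 34×49 + 83×264 + 133×106 + 81×202
  = 150052
Ratio = 4977240000 / 150052 = 33170.101

33200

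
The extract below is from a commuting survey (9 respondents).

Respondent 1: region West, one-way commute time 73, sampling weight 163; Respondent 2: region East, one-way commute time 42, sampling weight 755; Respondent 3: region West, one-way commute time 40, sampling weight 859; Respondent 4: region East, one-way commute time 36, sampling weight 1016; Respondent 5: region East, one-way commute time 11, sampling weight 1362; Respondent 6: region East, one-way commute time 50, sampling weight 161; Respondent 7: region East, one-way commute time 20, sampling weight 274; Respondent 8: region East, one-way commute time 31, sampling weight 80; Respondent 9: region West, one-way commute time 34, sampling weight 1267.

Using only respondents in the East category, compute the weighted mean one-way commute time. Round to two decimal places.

27.21

East rows: 2, 4, 5, 6, 7, 8
Weighted sum = 42×755 + 36×1016 + 11×1362 + 50×161 + 20×274 + 31×80
  = 31710 + 36576 + 14982 + 8050 + 5480 + 2480 = 99278
Sum of weights = 755 + 1016 + 1362 + 161 + 274 + 80 = 3648
Weighted mean = 99278 / 3648 = 27.214364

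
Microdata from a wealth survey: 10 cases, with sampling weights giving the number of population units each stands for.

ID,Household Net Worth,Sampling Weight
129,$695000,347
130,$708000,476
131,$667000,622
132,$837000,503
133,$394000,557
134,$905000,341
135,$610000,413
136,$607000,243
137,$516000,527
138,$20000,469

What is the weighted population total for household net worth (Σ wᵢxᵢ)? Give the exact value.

Weighted total = 695000×347 + 708000×476 + 667000×622 + 837000×503 + 394000×557 + 905000×341 + 610000×413 + 607000×243 + 516000×527 + 20000×469
  = 241165000 + 337008000 + 414874000 + 421011000 + 219458000 + 308605000 + 251930000 + 147501000 + 271932000 + 9380000 = 2622864000

2622864000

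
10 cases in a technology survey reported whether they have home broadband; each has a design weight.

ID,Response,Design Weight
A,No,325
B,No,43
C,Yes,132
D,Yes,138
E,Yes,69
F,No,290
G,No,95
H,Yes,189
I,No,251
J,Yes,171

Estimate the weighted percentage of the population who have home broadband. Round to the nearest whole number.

41

Sum of weights for 'Yes' = 132 + 138 + 69 + 189 + 171 = 699
Total weight = 325 + 43 + 132 + 138 + 69 + 290 + 95 + 189 + 251 + 171 = 1703
Weighted proportion = 699 / 1703 = 0.41045214 → 41.045214%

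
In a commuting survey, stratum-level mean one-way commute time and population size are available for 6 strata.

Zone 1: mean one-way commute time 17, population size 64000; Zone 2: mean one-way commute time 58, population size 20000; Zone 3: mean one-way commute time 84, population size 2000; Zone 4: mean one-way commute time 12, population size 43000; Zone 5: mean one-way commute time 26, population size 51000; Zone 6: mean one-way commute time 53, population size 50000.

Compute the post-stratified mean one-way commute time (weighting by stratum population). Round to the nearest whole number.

Σ Nₕ·x̄ₕ = 6908000
Σ Nₕ = 64000 + 20000 + 2000 + 43000 + 51000 + 50000 = 230000
Overall mean = 6908000 / 230000 = 30.034783

30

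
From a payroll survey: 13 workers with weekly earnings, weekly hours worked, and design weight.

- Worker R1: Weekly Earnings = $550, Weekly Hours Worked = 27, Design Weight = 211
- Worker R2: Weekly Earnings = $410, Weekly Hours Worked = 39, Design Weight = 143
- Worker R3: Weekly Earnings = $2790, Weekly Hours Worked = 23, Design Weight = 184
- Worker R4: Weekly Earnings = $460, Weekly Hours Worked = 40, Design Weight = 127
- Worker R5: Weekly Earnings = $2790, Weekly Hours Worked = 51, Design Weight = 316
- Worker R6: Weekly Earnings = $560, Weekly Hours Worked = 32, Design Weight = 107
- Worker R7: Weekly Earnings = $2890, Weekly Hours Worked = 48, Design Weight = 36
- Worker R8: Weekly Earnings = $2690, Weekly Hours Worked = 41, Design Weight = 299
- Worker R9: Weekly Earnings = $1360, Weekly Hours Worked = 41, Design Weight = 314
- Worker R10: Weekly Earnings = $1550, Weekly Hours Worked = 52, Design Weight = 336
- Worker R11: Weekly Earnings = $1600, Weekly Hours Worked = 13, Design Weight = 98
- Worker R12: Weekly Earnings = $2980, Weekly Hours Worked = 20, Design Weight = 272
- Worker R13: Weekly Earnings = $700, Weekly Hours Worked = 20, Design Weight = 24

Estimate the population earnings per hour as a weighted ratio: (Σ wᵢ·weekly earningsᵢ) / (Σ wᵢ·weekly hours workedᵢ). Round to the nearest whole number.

49

Σ wᵢ·y = 4528370
Σ wᵢ·x = 91653
Ratio = 4528370 / 91653 = 49.407766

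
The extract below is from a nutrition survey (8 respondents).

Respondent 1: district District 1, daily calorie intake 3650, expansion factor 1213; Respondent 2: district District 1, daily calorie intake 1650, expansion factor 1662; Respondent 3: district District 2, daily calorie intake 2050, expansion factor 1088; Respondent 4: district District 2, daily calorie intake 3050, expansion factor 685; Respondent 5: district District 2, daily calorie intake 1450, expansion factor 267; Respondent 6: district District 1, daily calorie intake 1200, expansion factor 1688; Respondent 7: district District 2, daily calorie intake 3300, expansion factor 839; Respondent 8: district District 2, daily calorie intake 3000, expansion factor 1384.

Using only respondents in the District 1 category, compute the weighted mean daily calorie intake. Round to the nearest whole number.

2015

District 1 rows: 1, 2, 6
Weighted sum = 3650×1213 + 1650×1662 + 1200×1688
  = 4427450 + 2742300 + 2025600 = 9195350
Sum of weights = 1213 + 1662 + 1688 = 4563
Weighted mean = 9195350 / 4563 = 2015.1983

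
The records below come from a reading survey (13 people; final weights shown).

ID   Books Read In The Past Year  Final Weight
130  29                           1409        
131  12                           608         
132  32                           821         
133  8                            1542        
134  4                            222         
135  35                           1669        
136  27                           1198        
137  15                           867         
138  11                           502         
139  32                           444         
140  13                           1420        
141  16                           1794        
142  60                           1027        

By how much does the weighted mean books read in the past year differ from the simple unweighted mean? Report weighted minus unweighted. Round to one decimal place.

Unweighted sum = 294
Unweighted mean = 294 / 13 = 22.615385
Weighted sum = 319933
Sum of weights = 13523
Weighted mean = 319933 / 13523 = 23.658434
Difference (weighted minus unweighted) = 1.0430492

1.0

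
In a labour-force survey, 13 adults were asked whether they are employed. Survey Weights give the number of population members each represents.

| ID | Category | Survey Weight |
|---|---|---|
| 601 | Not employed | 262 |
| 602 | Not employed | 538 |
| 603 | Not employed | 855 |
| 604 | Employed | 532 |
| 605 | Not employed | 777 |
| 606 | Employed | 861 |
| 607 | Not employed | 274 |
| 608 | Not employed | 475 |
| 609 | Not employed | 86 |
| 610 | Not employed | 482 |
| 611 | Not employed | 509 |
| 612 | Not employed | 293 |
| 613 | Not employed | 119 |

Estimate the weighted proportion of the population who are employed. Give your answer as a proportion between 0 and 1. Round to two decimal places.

0.23

Sum of weights for 'Employed' = 532 + 861 = 1393
Total weight = 6063
Weighted proportion = 1393 / 6063 = 0.22975425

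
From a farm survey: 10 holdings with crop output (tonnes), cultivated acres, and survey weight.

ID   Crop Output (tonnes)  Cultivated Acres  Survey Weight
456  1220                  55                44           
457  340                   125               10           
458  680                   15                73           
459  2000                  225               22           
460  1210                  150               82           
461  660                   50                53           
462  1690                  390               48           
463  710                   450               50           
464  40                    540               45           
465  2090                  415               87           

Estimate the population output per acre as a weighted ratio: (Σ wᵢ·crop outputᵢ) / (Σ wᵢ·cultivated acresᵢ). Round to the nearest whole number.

Σ wᵢ·y = 1220×44 + 340×10 + 680×73 + 2000×22 + 1210×82 + 660×53 + 1690×48 + 710×50 + 40×45 + 2090×87
  = 53680 + 3400 + 49640 + 44000 + 99220 + 34980 + 81120 + 35500 + 1800 + 181830 = 585170
Σ wᵢ·x = 55×44 + 125×10 + 15×73 + 225×22 + 150×82 + 50×53 + 390×48 + 450×50 + 540×45 + 415×87
  = 2420 + 1250 + 1095 + 4950 + 12300 + 2650 + 18720 + 22500 + 24300 + 36105 = 126290
Ratio = 585170 / 126290 = 4.6335418

5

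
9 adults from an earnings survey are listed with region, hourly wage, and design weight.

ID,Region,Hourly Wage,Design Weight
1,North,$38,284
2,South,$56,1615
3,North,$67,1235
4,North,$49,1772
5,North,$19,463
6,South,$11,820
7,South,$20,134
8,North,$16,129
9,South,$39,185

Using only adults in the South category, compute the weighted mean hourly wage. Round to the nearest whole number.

South rows: 2, 6, 7, 9
Weighted sum = 56×1615 + 11×820 + 20×134 + 39×185
  = 109355
Sum of weights = 1615 + 820 + 134 + 185 = 2754
Weighted mean = 109355 / 2754 = 39.707698

40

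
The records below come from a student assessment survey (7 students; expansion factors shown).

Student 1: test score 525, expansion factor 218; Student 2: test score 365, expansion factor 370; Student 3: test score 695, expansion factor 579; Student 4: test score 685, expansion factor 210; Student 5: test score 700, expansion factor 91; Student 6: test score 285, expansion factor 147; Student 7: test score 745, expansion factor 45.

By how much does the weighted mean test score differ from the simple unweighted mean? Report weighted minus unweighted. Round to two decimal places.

-8.25

Unweighted sum = 525 + 365 + 695 + 685 + 700 + 285 + 745 = 4000
Unweighted mean = 4000 / 7 = 571.42857
Weighted sum = 525×218 + 365×370 + 695×579 + 685×210 + 700×91 + 285×147 + 745×45
  = 114450 + 135050 + 402405 + 143850 + 63700 + 41895 + 33525 = 934875
Sum of weights = 218 + 370 + 579 + 210 + 91 + 147 + 45 = 1660
Weighted mean = 934875 / 1660 = 563.17771
Difference (weighted minus unweighted) = -8.2508606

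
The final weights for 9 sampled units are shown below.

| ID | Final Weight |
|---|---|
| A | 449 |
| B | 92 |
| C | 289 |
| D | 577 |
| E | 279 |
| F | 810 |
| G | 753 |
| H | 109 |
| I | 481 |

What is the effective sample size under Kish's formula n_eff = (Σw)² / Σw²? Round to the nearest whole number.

7

Σ wᵢ = 3839
Σ wᵢ² = 201601 + 8464 + 83521 + 332929 + 77841 + 656100 + 567009 + 11881 + 231361 = 2170707
n_eff = 3839² / 2170707 = 14737921 / 2170707 = 6.7894566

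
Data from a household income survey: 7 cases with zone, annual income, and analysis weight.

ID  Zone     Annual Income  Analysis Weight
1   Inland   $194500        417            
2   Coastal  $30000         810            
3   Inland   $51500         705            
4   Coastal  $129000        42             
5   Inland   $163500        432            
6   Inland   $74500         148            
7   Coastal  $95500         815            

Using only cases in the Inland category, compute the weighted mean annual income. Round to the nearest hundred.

Inland rows: 1, 3, 5, 6
Weighted sum = 194500×417 + 51500×705 + 163500×432 + 74500×148
  = 81106500 + 36307500 + 70632000 + 11026000 = 199072000
Sum of weights = 417 + 705 + 432 + 148 = 1702
Weighted mean = 199072000 / 1702 = 116963.57

117000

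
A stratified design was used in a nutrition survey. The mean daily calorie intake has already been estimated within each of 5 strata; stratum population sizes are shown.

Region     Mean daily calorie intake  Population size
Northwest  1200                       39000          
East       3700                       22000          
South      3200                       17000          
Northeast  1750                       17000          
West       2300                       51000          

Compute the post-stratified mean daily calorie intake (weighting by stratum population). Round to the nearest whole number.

2258

Σ Nₕ·x̄ₕ = 1200×39000 + 3700×22000 + 3200×17000 + 1750×17000 + 2300×51000
  = 46800000 + 81400000 + 54400000 + 29750000 + 117300000 = 329650000
Σ Nₕ = 39000 + 22000 + 17000 + 17000 + 51000 = 146000
Overall mean = 329650000 / 146000 = 2257.8767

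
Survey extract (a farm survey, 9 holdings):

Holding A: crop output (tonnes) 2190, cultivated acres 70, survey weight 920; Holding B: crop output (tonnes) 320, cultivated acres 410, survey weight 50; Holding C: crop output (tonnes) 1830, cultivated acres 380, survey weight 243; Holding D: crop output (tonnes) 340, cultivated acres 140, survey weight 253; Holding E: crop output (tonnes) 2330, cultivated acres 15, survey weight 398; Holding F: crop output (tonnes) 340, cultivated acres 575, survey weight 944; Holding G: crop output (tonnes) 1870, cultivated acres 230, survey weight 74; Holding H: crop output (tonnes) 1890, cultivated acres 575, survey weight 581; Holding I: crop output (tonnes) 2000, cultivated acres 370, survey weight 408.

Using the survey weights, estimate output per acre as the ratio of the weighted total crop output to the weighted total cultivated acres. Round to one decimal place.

Σ wᵢ·y = 2190×920 + 320×50 + 1830×243 + 340×253 + 2330×398 + 340×944 + 1870×74 + 1890×581 + 2000×408
  = 2014800 + 16000 + 444690 + 86020 + 927340 + 320960 + 138380 + 1098090 + 816000 = 5862280
Σ wᵢ·x = 70×920 + 410×50 + 380×243 + 140×253 + 15×398 + 575×944 + 230×74 + 575×581 + 370×408
  = 64400 + 20500 + 92340 + 35420 + 5970 + 542800 + 17020 + 334075 + 150960 = 1263485
Ratio = 5862280 / 1263485 = 4.6397702

4.6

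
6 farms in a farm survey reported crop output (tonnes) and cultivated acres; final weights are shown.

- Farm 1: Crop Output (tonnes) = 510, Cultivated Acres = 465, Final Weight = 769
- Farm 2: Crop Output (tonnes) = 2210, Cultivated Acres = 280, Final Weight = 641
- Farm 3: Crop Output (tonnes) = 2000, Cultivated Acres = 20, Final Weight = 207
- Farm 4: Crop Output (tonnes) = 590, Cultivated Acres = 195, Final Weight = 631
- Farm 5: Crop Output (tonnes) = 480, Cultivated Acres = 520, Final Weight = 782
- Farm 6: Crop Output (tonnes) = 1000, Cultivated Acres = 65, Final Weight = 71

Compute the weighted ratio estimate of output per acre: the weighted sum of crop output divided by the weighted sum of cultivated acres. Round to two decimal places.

Σ wᵢ·y = 3041450
Σ wᵢ·x = 1075505
Ratio = 3041450 / 1075505 = 2.8279273

2.83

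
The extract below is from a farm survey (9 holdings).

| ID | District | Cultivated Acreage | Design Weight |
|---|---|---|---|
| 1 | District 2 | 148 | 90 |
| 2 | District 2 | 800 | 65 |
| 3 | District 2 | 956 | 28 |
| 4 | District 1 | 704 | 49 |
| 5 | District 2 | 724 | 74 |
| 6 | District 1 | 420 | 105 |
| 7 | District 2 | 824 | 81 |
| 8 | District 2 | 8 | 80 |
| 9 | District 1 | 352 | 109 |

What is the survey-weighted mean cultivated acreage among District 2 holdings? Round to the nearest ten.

510

District 2 rows: 1, 2, 3, 5, 7, 8
Weighted sum = 148×90 + 800×65 + 956×28 + 724×74 + 824×81 + 8×80
  = 13320 + 52000 + 26768 + 53576 + 66744 + 640 = 213048
Sum of weights = 90 + 65 + 28 + 74 + 81 + 80 = 418
Weighted mean = 213048 / 418 = 509.68421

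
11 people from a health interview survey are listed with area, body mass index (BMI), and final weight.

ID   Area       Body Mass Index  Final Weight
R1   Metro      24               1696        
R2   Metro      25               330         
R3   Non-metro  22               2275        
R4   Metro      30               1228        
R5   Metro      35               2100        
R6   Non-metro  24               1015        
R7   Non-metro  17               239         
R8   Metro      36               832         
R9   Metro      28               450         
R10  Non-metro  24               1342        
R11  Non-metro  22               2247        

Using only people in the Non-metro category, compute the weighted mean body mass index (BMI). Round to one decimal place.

Non-metro rows: R3, R6, R7, R10, R11
Weighted sum = 22×2275 + 24×1015 + 17×239 + 24×1342 + 22×2247
  = 50050 + 24360 + 4063 + 32208 + 49434 = 160115
Sum of weights = 2275 + 1015 + 239 + 1342 + 2247 = 7118
Weighted mean = 160115 / 7118 = 22.49438

22.5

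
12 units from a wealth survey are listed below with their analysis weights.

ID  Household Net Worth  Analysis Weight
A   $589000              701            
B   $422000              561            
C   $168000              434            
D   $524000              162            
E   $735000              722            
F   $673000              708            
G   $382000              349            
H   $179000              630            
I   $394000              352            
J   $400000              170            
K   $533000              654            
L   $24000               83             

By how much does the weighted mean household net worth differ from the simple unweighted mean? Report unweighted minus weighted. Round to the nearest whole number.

Unweighted sum = 5023000
Unweighted mean = 5023000 / 12 = 418583.33
Weighted sum = 589000×701 + 422000×561 + 168000×434 + 524000×162 + 735000×722 + 673000×708 + 382000×349 + 179000×630 + 394000×352 + 400000×170 + 533000×654 + 24000×83
  = 412889000 + 236742000 + 72912000 + 84888000 + 530670000 + 476484000 + 133318000 + 112770000 + 138688000 + 68000000 + 348582000 + 1992000 = 2617935000
Sum of weights = 701 + 561 + 434 + 162 + 722 + 708 + 349 + 630 + 352 + 170 + 654 + 83 = 5526
Weighted mean = 2617935000 / 5526 = 473748.64
Difference (unweighted minus weighted) = -55165.309

-55165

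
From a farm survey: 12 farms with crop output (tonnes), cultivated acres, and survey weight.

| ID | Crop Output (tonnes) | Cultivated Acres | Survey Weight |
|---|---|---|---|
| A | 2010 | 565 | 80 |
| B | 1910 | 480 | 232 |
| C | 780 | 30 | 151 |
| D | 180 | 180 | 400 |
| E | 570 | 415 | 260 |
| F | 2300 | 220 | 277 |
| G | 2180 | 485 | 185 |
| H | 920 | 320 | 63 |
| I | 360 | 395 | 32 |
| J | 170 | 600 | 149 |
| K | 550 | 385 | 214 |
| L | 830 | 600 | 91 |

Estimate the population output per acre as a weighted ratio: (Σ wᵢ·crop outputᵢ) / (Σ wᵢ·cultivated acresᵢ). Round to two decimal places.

3.02

Σ wᵢ·y = 2010×80 + 1910×232 + 780×151 + 180×400 + 570×260 + 2300×277 + 2180×185 + 920×63 + 360×32 + 170×149 + 550×214 + 830×91
  = 160800 + 443120 + 117780 + 72000 + 148200 + 637100 + 403300 + 57960 + 11520 + 25330 + 117700 + 75530 = 2270340
Σ wᵢ·x = 750845
Ratio = 2270340 / 750845 = 3.0237133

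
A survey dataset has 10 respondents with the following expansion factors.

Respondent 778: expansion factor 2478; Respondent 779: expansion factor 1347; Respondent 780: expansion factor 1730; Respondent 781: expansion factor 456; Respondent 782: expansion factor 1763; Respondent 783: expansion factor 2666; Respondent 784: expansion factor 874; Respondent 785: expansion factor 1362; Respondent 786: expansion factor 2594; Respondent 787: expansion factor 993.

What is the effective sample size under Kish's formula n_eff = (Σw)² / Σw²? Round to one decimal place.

8.3

Σ wᵢ = 2478 + 1347 + 1730 + 456 + 1763 + 2666 + 874 + 1362 + 2594 + 993 = 16263
Σ wᵢ² = 6140484 + 1814409 + 2992900 + 207936 + 3108169 + 7107556 + 763876 + 1855044 + 6728836 + 986049 = 31705259
n_eff = 16263² / 31705259 = 264485169 / 31705259 = 8.3419968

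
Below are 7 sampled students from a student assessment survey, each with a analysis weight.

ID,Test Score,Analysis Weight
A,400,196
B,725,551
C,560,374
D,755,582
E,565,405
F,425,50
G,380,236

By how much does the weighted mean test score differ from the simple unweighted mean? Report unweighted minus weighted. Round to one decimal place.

Unweighted sum = 400 + 725 + 560 + 755 + 565 + 425 + 380 = 3810
Unweighted mean = 3810 / 7 = 544.28571
Weighted sum = 400×196 + 725×551 + 560×374 + 755×582 + 565×405 + 425×50 + 380×236
  = 78400 + 399475 + 209440 + 439410 + 228825 + 21250 + 89680 = 1466480
Sum of weights = 196 + 551 + 374 + 582 + 405 + 50 + 236 = 2394
Weighted mean = 1466480 / 2394 = 612.56475
Difference (unweighted minus weighted) = -68.279031

-68.3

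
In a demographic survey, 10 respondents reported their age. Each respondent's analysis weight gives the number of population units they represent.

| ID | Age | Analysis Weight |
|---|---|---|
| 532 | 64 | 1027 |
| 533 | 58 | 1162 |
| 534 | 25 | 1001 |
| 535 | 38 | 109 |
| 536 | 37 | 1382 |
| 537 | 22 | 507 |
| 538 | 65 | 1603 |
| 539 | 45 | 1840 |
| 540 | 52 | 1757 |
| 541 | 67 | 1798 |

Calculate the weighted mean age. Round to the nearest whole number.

Weighted sum = 64×1027 + 58×1162 + 25×1001 + 38×109 + 37×1382 + 22×507 + 65×1603 + 45×1840 + 52×1757 + 67×1798
  = 623404
Sum of weights = 1027 + 1162 + 1001 + 109 + 1382 + 507 + 1603 + 1840 + 1757 + 1798 = 12186
Weighted mean = 623404 / 12186 = 51.157394

51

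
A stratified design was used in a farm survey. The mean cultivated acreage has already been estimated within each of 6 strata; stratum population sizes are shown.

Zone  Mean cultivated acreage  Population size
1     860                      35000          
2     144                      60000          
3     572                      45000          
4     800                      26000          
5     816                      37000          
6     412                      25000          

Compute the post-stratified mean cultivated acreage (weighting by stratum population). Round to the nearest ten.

550

Σ Nₕ·x̄ₕ = 860×35000 + 144×60000 + 572×45000 + 800×26000 + 816×37000 + 412×25000
  = 30100000 + 8640000 + 25740000 + 20800000 + 30192000 + 10300000 = 125772000
Σ Nₕ = 35000 + 60000 + 45000 + 26000 + 37000 + 25000 = 228000
Overall mean = 125772000 / 228000 = 551.63158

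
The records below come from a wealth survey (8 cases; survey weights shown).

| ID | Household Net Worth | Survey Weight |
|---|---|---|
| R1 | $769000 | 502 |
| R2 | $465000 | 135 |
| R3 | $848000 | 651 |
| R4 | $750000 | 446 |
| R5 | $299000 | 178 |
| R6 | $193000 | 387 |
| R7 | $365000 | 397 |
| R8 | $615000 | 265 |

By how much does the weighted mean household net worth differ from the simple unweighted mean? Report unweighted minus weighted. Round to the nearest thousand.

-60000

Unweighted sum = 769000 + 465000 + 848000 + 750000 + 299000 + 193000 + 365000 + 615000 = 4304000
Unweighted mean = 4304000 / 8 = 538000
Weighted sum = 769000×502 + 465000×135 + 848000×651 + 750000×446 + 299000×178 + 193000×387 + 365000×397 + 615000×265
  = 1771154000
Sum of weights = 502 + 135 + 651 + 446 + 178 + 387 + 397 + 265 = 2961
Weighted mean = 1771154000 / 2961 = 598160.76
Difference (unweighted minus weighted) = -60160.757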